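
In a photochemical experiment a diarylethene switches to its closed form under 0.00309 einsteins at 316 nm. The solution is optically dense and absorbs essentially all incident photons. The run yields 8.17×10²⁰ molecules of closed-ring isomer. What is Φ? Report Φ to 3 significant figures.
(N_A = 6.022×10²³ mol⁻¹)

Product: 8.17×10²⁰ / 6.022×10²³ = 0.001357 mol.
Φ = 0.001357 mol / 0.00309 mol photons = 0.439.

Φ = 0.439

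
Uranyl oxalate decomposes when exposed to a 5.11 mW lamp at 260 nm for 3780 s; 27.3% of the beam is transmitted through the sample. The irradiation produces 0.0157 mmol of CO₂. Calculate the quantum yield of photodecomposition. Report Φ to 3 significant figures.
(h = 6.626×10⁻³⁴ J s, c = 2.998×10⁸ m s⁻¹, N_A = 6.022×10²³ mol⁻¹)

Φ = 0.514

Product: 0.0157 mmol = 1.57×10⁻⁵ mol.
Photon energy at 260 nm: hc/λ = (6.626×10⁻³⁴)(2.998×10⁸)/(260×10⁻⁹) = 7.640×10⁻¹⁹ J.
Energy delivered: (5.11 mW)(3780 s) = 19.32 J.
Photons incident: 19.32 / 7.640×10⁻¹⁹ = 2.529×10¹⁹, i.e. 2.529×10¹⁹/6.022×10²³ = 4.200×10⁻⁵ mol.
Fraction absorbed: 1 − 27.3/100 = 0.7270.
Photons absorbed: 0.7270 × 4.200×10⁻⁵ = 3.053×10⁻⁵ mol.
Φ = 1.57×10⁻⁵ mol / 3.053×10⁻⁵ mol photons = 0.514.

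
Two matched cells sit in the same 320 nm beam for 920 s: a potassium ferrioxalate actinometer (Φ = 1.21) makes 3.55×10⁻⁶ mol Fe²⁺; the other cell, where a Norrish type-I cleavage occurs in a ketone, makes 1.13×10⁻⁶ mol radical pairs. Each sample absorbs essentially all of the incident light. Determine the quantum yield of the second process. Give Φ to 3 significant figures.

Photons absorbed by the actinometer: 3.55×10⁻⁶ / 1.21 = 2.934×10⁻⁶ mol.
Φ(unknown) = 1.13×10⁻⁶ / 2.934×10⁻⁶ = 0.385.

Φ = 0.385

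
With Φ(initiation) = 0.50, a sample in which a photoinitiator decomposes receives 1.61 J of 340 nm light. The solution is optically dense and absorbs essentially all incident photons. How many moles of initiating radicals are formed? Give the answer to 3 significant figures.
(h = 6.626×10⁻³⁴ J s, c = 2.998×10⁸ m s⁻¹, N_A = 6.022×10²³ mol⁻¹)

Photon energy at 340 nm: hc/λ = (6.626×10⁻³⁴)(2.998×10⁸)/(340×10⁻⁹) = 5.843×10⁻¹⁹ J.
Photons incident: 1.61 / 5.843×10⁻¹⁹ = 2.755×10¹⁸, i.e. 2.755×10¹⁸/6.022×10²³ = 4.575×10⁻⁶ mol.
Product: Φ × n_abs = 0.50 × 4.575×10⁻⁶ = 2.288×10⁻⁶ mol.

2.29×10⁻⁶ mol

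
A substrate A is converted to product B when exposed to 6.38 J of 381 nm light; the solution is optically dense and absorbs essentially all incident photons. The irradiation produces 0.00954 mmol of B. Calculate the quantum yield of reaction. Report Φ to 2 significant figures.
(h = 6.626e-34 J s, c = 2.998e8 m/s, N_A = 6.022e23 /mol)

Φ = 0.47

Product: 0.00954 mmol = 9.54e-6 mol.
Photon energy at 381 nm: hc/λ = (6.626e-34)(2.998e8)/(381e-9) = 5.214e-19 J.
Photons incident: 6.38 / 5.214e-19 = 1.224e19, i.e. 1.224e19/6.022e23 = 2.033e-5 mol.
Φ = 9.54e-6 mol / 2.033e-5 mol photons = 0.47.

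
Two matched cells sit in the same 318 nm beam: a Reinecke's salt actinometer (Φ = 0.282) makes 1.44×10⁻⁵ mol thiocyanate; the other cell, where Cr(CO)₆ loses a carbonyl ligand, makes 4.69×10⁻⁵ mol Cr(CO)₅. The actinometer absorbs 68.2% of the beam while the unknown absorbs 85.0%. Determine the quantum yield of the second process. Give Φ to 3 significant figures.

Photons absorbed by the actinometer: 1.44×10⁻⁵ / 0.282 = 5.106×10⁻⁵ mol.
Incident flux: 5.106×10⁻⁵ / 0.682 = 7.487×10⁻⁵ einstein.
Absorbed by unknown: 0.850 × 7.487×10⁻⁵ = 6.364×10⁻⁵ mol.
Φ(unknown) = 4.69×10⁻⁵ / 6.364×10⁻⁵ = 0.737.

Φ = 0.737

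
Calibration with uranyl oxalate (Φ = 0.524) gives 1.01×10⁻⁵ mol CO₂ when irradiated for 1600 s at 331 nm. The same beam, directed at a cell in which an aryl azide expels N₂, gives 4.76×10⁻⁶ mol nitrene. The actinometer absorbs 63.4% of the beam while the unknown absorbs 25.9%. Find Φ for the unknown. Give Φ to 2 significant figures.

Photons absorbed by the actinometer: 1.01×10⁻⁵ / 0.524 = 1.927×10⁻⁵ mol.
Incident flux: 1.927×10⁻⁵ / 0.634 = 3.039×10⁻⁵ einstein.
Absorbed by unknown: 0.259 × 3.039×10⁻⁵ = 7.871×10⁻⁶ mol.
Φ(unknown) = 4.76×10⁻⁶ / 7.871×10⁻⁶ = 0.60.

Φ = 0.60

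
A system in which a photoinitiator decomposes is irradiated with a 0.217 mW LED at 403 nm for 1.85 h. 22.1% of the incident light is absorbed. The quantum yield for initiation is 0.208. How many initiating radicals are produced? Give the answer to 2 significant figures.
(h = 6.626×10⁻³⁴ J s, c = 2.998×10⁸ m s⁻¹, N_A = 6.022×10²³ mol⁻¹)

1.3×10¹⁷ initiating radicals

Photon energy at 403 nm: hc/λ = (6.626×10⁻³⁴)(2.998×10⁸)/(403×10⁻⁹) = 4.929×10⁻¹⁹ J.
Energy delivered: (0.217 mW)(6660 s) = 1.445 J.
Photons incident: 1.445 / 4.929×10⁻¹⁹ = 2.932×10¹⁸, i.e. 2.932×10¹⁸/6.022×10²³ = 4.869×10⁻⁶ mol.
Photons absorbed: 0.221 × 4.869×10⁻⁶ = 1.076×10⁻⁶ mol.
Product: Φ × n_abs = 0.208 × 1.076×10⁻⁶ = 2.238×10⁻⁷ mol.
As a count: 2.238×10⁻⁷ × 6.022×10²³ = 1.3×10¹⁷.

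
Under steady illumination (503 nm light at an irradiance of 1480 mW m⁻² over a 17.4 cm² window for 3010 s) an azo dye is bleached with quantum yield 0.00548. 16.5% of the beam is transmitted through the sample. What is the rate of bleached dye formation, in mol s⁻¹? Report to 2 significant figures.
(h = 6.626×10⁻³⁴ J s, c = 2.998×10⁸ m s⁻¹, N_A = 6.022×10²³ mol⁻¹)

5.0×10⁻¹¹ mol s⁻¹

Photon energy at 503 nm: hc/λ = (6.626×10⁻³⁴)(2.998×10⁸)/(503×10⁻⁹) = 3.949×10⁻¹⁹ J.
Energy delivered: (1480 mW m⁻²)(17.4×10⁻⁴ m²)(3010 s) = 7.751 J.
Photons incident: 7.751 / 3.949×10⁻¹⁹ = 1.963×10¹⁹, i.e. 1.963×10¹⁹/6.022×10²³ = 3.260×10⁻⁵ mol.
Fraction absorbed: 1 − 16.5/100 = 0.8350.
Photons absorbed: 0.8350 × 3.260×10⁻⁵ = 2.722×10⁻⁵ mol.
Product formed: 0.00548 × 2.722×10⁻⁵ = 1.492×10⁻⁷ mol.
Rate: 1.492×10⁻⁷ / 3010 s = 5.0×10⁻¹¹ mol s⁻¹.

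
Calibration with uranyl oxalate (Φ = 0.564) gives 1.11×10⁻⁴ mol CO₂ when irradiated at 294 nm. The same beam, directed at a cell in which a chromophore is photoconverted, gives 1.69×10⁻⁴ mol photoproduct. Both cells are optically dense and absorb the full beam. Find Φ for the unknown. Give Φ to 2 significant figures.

Photons absorbed by the actinometer: 1.11×10⁻⁴ / 0.564 = 1.968×10⁻⁴ mol.
Φ(unknown) = 1.69×10⁻⁴ / 1.968×10⁻⁴ = 0.86.

Φ = 0.86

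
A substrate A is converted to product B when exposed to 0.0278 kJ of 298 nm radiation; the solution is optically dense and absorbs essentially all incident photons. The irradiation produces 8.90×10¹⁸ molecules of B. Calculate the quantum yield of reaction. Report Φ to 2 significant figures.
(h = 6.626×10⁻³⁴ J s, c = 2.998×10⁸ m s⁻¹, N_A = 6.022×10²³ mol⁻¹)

Φ = 0.21

Product: 8.90×10¹⁸ / 6.022×10²³ = 1.478×10⁻⁵ mol.
Photon energy at 298 nm: hc/λ = (6.626×10⁻³⁴)(2.998×10⁸)/(298×10⁻⁹) = 6.666×10⁻¹⁹ J.
Incident energy: 0.0278 kJ = 27.8 J.
Photons incident: 27.8 / 6.666×10⁻¹⁹ = 4.170×10¹⁹, i.e. 4.170×10¹⁹/6.022×10²³ = 6.925×10⁻⁵ mol.
Φ = 1.478×10⁻⁵ mol / 6.925×10⁻⁵ mol photons = 0.21.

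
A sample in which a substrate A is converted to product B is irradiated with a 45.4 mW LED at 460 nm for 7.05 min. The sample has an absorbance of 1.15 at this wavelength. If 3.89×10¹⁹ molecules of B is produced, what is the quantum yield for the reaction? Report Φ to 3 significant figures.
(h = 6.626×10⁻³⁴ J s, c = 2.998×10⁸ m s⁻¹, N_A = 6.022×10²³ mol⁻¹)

Φ = 0.941

Product: 3.89×10¹⁹ / 6.022×10²³ = 6.460×10⁻⁵ mol.
Photon energy at 460 nm: hc/λ = (6.626×10⁻³⁴)(2.998×10⁸)/(460×10⁻⁹) = 4.318×10⁻¹⁹ J.
Energy delivered: (45.4 mW)(423 s) = 19.20 J.
Photons incident: 19.20 / 4.318×10⁻¹⁹ = 4.447×10¹⁹, i.e. 4.447×10¹⁹/6.022×10²³ = 7.385×10⁻⁵ mol.
Fraction absorbed: 1 − 10^(−1.15) = 0.9292.
Photons absorbed: 0.9292 × 7.385×10⁻⁵ = 6.862×10⁻⁵ mol.
Φ = 6.460×10⁻⁵ mol / 6.862×10⁻⁵ mol photons = 0.941.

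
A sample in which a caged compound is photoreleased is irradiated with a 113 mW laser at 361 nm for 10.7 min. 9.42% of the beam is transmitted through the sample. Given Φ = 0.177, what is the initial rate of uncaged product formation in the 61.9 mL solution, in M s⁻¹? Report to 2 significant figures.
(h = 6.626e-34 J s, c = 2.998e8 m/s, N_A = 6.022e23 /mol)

8.8e-7 M s⁻¹

Photon energy at 361 nm: hc/λ = (6.626e-34)(2.998e8)/(361e-9) = 5.503e-19 J.
Energy delivered: (113 mW)(642 s) = 72.55 J.
Photons incident: 72.55 / 5.503e-19 = 1.318e20, i.e. 1.318e20/6.022e23 = 2.189e-4 mol.
Fraction absorbed: 1 − 9.42/100 = 0.9058.
Photons absorbed: 0.9058 × 2.189e-4 = 1.983e-4 mol.
Product formed: 0.177 × 1.983e-4 = 3.510e-5 mol.
Rate: 3.510e-5 mol / (642 s × 0.0619 L) = 8.8e-7 M s⁻¹.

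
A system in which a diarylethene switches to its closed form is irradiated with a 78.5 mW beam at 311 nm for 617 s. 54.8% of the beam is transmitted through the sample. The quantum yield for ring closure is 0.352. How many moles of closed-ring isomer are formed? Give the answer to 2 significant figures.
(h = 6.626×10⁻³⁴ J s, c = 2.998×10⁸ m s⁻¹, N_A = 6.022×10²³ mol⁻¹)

Photon energy at 311 nm: hc/λ = (6.626×10⁻³⁴)(2.998×10⁸)/(311×10⁻⁹) = 6.387×10⁻¹⁹ J.
Energy delivered: (78.5 mW)(617 s) = 48.43 J.
Photons incident: 48.43 / 6.387×10⁻¹⁹ = 7.583×10¹⁹, i.e. 7.583×10¹⁹/6.022×10²³ = 1.259×10⁻⁴ mol.
Fraction absorbed: 1 − 54.8/100 = 0.4520.
Photons absorbed: 0.4520 × 1.259×10⁻⁴ = 5.691×10⁻⁵ mol.
Product: Φ × n_abs = 0.352 × 5.691×10⁻⁵ = 2.003×10⁻⁵ mol.

2.0×10⁻⁵ mol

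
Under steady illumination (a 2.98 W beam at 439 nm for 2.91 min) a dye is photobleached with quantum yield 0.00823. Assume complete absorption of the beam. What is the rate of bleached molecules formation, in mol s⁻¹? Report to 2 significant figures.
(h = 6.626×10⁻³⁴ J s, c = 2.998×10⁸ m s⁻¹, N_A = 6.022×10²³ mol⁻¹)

Photon energy at 439 nm: hc/λ = (6.626×10⁻³⁴)(2.998×10⁸)/(439×10⁻⁹) = 4.525×10⁻¹⁹ J.
Energy delivered: (2.98 W)(174.6 s) = 520.3 J.
Photons incident: 520.3 / 4.525×10⁻¹⁹ = 1.150×10²¹, i.e. 1.150×10²¹/6.022×10²³ = 0.001910 mol.
Product formed: 0.00823 × 0.001910 = 1.572×10⁻⁵ mol.
Rate: 1.572×10⁻⁵ / 174.6 s = 9.0×10⁻⁸ mol s⁻¹.

9.0×10⁻⁸ mol s⁻¹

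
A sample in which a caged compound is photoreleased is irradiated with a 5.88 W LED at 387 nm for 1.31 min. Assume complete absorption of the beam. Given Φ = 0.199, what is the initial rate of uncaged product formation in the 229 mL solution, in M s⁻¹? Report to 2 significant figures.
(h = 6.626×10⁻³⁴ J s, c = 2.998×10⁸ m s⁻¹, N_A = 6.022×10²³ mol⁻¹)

Photon energy at 387 nm: hc/λ = (6.626×10⁻³⁴)(2.998×10⁸)/(387×10⁻⁹) = 5.133×10⁻¹⁹ J.
Energy delivered: (5.88 W)(78.6 s) = 462.2 J.
Photons incident: 462.2 / 5.133×10⁻¹⁹ = 9.004×10²⁰, i.e. 9.004×10²⁰/6.022×10²³ = 0.001495 mol.
Product formed: 0.199 × 0.001495 = 2.975×10⁻⁴ mol.
Rate: 2.975×10⁻⁴ mol / (78.6 s × 0.229 L) = 1.7×10⁻⁵ M s⁻¹.

1.7×10⁻⁵ M s⁻¹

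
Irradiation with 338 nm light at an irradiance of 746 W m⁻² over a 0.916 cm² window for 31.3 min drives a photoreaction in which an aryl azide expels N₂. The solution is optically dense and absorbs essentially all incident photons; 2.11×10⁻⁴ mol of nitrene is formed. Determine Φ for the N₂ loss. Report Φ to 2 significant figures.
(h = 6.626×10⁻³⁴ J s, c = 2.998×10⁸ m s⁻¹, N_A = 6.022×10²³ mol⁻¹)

Φ = 0.58

Photon energy at 338 nm: hc/λ = (6.626×10⁻³⁴)(2.998×10⁸)/(338×10⁻⁹) = 5.877×10⁻¹⁹ J.
Energy delivered: (746 W m⁻²)(0.916×10⁻⁴ m²)(1878 s) = 128.3 J.
Photons incident: 128.3 / 5.877×10⁻¹⁹ = 2.183×10²⁰, i.e. 2.183×10²⁰/6.022×10²³ = 3.625×10⁻⁴ mol.
Φ = 2.11×10⁻⁴ mol / 3.625×10⁻⁴ mol photons = 0.58.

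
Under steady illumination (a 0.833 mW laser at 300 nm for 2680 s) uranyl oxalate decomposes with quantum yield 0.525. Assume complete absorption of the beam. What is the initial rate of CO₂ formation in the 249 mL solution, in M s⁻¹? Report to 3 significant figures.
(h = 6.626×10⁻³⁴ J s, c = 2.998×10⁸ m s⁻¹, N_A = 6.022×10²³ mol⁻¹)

4.40×10⁻⁹ M s⁻¹

Photon energy at 300 nm: hc/λ = (6.626×10⁻³⁴)(2.998×10⁸)/(300×10⁻⁹) = 6.622×10⁻¹⁹ J.
Energy delivered: (0.833 mW)(2680 s) = 2.232 J.
Photons incident: 2.232 / 6.622×10⁻¹⁹ = 3.371×10¹⁸, i.e. 3.371×10¹⁸/6.022×10²³ = 5.598×10⁻⁶ mol.
Product formed: 0.525 × 5.598×10⁻⁶ = 2.939×10⁻⁶ mol.
Rate: 2.939×10⁻⁶ mol / (2680 s × 0.249 L) = 4.40×10⁻⁹ M s⁻¹.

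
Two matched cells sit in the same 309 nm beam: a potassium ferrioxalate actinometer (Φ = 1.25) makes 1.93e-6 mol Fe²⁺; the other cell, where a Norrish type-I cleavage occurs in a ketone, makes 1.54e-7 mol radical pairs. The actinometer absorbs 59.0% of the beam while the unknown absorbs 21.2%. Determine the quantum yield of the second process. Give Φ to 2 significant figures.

Photons absorbed by the actinometer: 1.93e-6 / 1.25 = 1.544e-6 mol.
Incident flux: 1.544e-6 / 0.590 = 2.617e-6 einstein.
Absorbed by unknown: 0.212 × 2.617e-6 = 5.548e-7 mol.
Φ(unknown) = 1.54e-7 / 5.548e-7 = 0.28.

Φ = 0.28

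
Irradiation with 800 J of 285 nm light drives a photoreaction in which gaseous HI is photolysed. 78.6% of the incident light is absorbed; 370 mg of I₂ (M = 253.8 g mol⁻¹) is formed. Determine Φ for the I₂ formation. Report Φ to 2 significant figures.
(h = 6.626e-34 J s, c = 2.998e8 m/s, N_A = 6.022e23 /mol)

Product: 370 mg / 253.8 g mol⁻¹ = 0.001458 mol.
Photon energy at 285 nm: hc/λ = (6.626e-34)(2.998e8)/(285e-9) = 6.970e-19 J.
Photons incident: 800 / 6.970e-19 = 1.148e21, i.e. 1.148e21/6.022e23 = 0.001906 mol.
Photons absorbed: 0.786 × 0.001906 = 0.001498 mol.
Φ = 0.001458 mol / 0.001498 mol photons = 0.97.

Φ = 0.97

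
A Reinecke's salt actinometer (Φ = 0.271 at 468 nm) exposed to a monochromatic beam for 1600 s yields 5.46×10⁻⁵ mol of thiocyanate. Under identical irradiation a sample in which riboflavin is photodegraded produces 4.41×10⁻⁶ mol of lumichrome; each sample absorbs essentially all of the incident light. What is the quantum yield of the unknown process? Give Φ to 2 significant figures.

Φ = 0.022

Photons absorbed by the actinometer: 5.46×10⁻⁵ / 0.271 = 2.015×10⁻⁴ mol.
Φ(unknown) = 4.41×10⁻⁶ / 2.015×10⁻⁴ = 0.022.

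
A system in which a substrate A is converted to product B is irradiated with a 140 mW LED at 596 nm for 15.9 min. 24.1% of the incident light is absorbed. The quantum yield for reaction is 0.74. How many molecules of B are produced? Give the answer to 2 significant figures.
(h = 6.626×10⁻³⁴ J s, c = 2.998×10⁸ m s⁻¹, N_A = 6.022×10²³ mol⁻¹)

7.1×10¹⁹ molecules

Photon energy at 596 nm: hc/λ = (6.626×10⁻³⁴)(2.998×10⁸)/(596×10⁻⁹) = 3.333×10⁻¹⁹ J.
Energy delivered: (140 mW)(954 s) = 133.6 J.
Photons incident: 133.6 / 3.333×10⁻¹⁹ = 4.008×10²⁰, i.e. 4.008×10²⁰/6.022×10²³ = 6.656×10⁻⁴ mol.
Photons absorbed: 0.241 × 6.656×10⁻⁴ = 1.604×10⁻⁴ mol.
Product: Φ × n_abs = 0.74 × 1.604×10⁻⁴ = 1.187×10⁻⁴ mol.
As a count: 1.187×10⁻⁴ × 6.022×10²³ = 7.1×10¹⁹.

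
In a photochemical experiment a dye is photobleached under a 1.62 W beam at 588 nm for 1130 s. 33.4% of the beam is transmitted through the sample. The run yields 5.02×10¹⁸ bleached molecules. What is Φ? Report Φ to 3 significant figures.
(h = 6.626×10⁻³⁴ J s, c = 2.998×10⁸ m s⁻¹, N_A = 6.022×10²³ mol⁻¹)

Φ = 0.00139

Product: 5.02×10¹⁸ / 6.022×10²³ = 8.336×10⁻⁶ mol.
Photon energy at 588 nm: hc/λ = (6.626×10⁻³⁴)(2.998×10⁸)/(588×10⁻⁹) = 3.378×10⁻¹⁹ J.
Energy delivered: (1.62 W)(1130 s) = 1831 J.
Photons incident: 1831 / 3.378×10⁻¹⁹ = 5.420×10²¹, i.e. 5.420×10²¹/6.022×10²³ = 0.009000 mol.
Fraction absorbed: 1 − 33.4/100 = 0.6660.
Photons absorbed: 0.6660 × 0.009000 = 0.005994 mol.
Φ = 8.336×10⁻⁶ mol / 0.005994 mol photons = 0.00139.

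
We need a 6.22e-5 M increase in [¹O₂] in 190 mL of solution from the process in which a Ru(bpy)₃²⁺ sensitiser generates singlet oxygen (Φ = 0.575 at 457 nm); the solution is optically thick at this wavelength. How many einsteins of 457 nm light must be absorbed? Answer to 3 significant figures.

2.06e-5 einstein

Product: (6.22e-5 M)(0.19 L) = 1.182e-5 mol.
Photons that must be absorbed: 1.182e-5 / 0.575 = 2.056e-5 mol.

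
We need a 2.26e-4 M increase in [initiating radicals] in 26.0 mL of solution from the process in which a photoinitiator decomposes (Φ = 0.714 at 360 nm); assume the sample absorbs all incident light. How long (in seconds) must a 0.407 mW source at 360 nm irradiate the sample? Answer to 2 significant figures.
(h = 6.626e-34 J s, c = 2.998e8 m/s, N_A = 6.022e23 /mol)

Product: (2.26e-4 M)(0.026 L) = 5.876e-6 mol.
Photons that must be absorbed: 5.876e-6 / 0.714 = 8.230e-6 mol.
Photon energy: hc/λ = 5.518e-19 J; per mole, 3.323e5 J mol⁻¹.
Energy required: 8.230e-6 × 3.323e5 = 2.735 J.
Time: 2.735 J / 0.000407 W = 6700 s.

t ≈ 6700 s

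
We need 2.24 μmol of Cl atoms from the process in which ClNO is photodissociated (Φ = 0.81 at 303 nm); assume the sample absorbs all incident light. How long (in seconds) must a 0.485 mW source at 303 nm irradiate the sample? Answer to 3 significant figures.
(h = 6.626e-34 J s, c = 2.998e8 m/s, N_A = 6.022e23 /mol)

t ≈ 2250 s

Product: 2.24 μmol = 2.24e-6 mol.
Photons that must be absorbed: 2.24e-6 / 0.81 = 2.765e-6 mol.
Photon energy: hc/λ = 6.556e-19 J; per mole, 3.948e5 J mol⁻¹.
Energy required: 2.765e-6 × 3.948e5 = 1.092 J.
Time: 1.092 J / 0.000485 W = 2250 s.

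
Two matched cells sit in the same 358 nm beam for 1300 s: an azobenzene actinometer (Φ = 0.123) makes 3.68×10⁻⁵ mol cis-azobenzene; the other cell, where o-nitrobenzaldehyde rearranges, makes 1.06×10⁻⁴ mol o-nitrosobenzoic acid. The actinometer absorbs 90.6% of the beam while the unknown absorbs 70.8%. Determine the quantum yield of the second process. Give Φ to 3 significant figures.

Φ = 0.453

Photons absorbed by the actinometer: 3.68×10⁻⁵ / 0.123 = 2.992×10⁻⁴ mol.
Incident flux: 2.992×10⁻⁴ / 0.906 = 3.302×10⁻⁴ einstein.
Absorbed by unknown: 0.708 × 3.302×10⁻⁴ = 2.338×10⁻⁴ mol.
Φ(unknown) = 1.06×10⁻⁴ / 2.338×10⁻⁴ = 0.453.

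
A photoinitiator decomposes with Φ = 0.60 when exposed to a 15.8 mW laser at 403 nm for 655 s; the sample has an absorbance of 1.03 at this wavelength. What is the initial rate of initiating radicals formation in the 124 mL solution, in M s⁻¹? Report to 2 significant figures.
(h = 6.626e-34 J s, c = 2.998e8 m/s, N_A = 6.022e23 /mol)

Photon energy at 403 nm: hc/λ = (6.626e-34)(2.998e8)/(403e-9) = 4.929e-19 J.
Energy delivered: (15.8 mW)(655 s) = 10.35 J.
Photons incident: 10.35 / 4.929e-19 = 2.100e19, i.e. 2.100e19/6.022e23 = 3.487e-5 mol.
Fraction absorbed: 1 − 10^(−1.03) = 0.9067.
Photons absorbed: 0.9067 × 3.487e-5 = 3.162e-5 mol.
Product formed: 0.60 × 3.162e-5 = 1.897e-5 mol.
Rate: 1.897e-5 mol / (655 s × 0.124 L) = 2.3e-7 M s⁻¹.

2.3e-7 M s⁻¹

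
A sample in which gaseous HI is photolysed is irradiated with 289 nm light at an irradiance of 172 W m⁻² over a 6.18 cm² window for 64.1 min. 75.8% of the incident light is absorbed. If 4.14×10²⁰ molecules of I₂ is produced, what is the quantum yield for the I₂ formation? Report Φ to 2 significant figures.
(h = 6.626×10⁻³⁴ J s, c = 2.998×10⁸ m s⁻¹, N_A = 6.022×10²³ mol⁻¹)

Φ = 0.92

Product: 4.14×10²⁰ / 6.022×10²³ = 6.875×10⁻⁴ mol.
Photon energy at 289 nm: hc/λ = (6.626×10⁻³⁴)(2.998×10⁸)/(289×10⁻⁹) = 6.874×10⁻¹⁹ J.
Energy delivered: (172 W m⁻²)(6.18×10⁻⁴ m²)(3846 s) = 408.8 J.
Photons incident: 408.8 / 6.874×10⁻¹⁹ = 5.947×10²⁰, i.e. 5.947×10²⁰/6.022×10²³ = 9.875×10⁻⁴ mol.
Photons absorbed: 0.758 × 9.875×10⁻⁴ = 7.485×10⁻⁴ mol.
Φ = 6.875×10⁻⁴ mol / 7.485×10⁻⁴ mol photons = 0.92.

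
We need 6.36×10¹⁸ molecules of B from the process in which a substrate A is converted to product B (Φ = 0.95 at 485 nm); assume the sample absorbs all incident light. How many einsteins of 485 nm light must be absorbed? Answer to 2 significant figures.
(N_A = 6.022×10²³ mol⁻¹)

1.1×10⁻⁵ einstein

Product: 6.36×10¹⁸ / 6.022×10²³ = 1.056×10⁻⁵ mol.
Photons that must be absorbed: 1.056×10⁻⁵ / 0.95 = 1.112×10⁻⁵ mol.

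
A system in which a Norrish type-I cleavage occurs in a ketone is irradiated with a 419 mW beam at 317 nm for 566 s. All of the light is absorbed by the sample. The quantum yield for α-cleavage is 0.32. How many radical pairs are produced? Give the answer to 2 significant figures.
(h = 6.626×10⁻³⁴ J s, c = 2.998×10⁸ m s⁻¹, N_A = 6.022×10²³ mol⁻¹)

Photon energy at 317 nm: hc/λ = (6.626×10⁻³⁴)(2.998×10⁸)/(317×10⁻⁹) = 6.266×10⁻¹⁹ J.
Energy delivered: (419 mW)(566 s) = 237.2 J.
Photons incident: 237.2 / 6.266×10⁻¹⁹ = 3.786×10²⁰, i.e. 3.786×10²⁰/6.022×10²³ = 6.287×10⁻⁴ mol.
Product: Φ × n_abs = 0.32 × 6.287×10⁻⁴ = 2.012×10⁻⁴ mol.
As a count: 2.012×10⁻⁴ × 6.022×10²³ = 1.2×10²⁰.

1.2×10²⁰ radical pairs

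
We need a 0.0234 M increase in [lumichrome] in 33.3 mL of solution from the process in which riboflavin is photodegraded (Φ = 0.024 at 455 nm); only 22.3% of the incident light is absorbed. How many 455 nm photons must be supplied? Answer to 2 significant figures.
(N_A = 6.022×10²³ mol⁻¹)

Product: (0.0234 M)(0.0333 L) = 7.792×10⁻⁴ mol.
Photons that must be absorbed: 7.792×10⁻⁴ / 0.024 = 0.03247 mol.
Incident photons needed: 0.03247 / 0.223 = 0.1456 mol.
Photon count: 0.1456 × 6.022×10²³ = 8.8×10²².

8.8×10²² photons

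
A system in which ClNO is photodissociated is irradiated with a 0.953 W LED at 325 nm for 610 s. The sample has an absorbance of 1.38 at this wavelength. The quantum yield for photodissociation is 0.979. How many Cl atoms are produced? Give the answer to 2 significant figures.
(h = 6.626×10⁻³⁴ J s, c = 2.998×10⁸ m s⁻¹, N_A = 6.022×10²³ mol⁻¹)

8.9×10²⁰ atoms

Photon energy at 325 nm: hc/λ = (6.626×10⁻³⁴)(2.998×10⁸)/(325×10⁻⁹) = 6.112×10⁻¹⁹ J.
Energy delivered: (0.953 W)(610 s) = 581.3 J.
Photons incident: 581.3 / 6.112×10⁻¹⁹ = 9.511×10²⁰, i.e. 9.511×10²⁰/6.022×10²³ = 0.001579 mol.
Fraction absorbed: 1 − 10^(−1.38) = 0.9583.
Photons absorbed: 0.9583 × 0.001579 = 0.001513 mol.
Product: Φ × n_abs = 0.979 × 0.001513 = 0.001481 mol.
As a count: 0.001481 × 6.022×10²³ = 8.9×10²⁰.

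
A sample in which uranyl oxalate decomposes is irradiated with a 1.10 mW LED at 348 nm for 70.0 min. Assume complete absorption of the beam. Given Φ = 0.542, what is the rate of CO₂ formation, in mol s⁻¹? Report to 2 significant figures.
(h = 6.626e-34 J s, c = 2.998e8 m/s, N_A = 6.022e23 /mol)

Photon energy at 348 nm: hc/λ = (6.626e-34)(2.998e8)/(348e-9) = 5.708e-19 J.
Energy delivered: (1.10 mW)(4200 s) = 4.620 J.
Photons incident: 4.620 / 5.708e-19 = 8.094e18, i.e. 8.094e18/6.022e23 = 1.344e-5 mol.
Product formed: 0.542 × 1.344e-5 = 7.284e-6 mol.
Rate: 7.284e-6 / 4200 s = 1.7e-9 mol s⁻¹.

1.7e-9 mol s⁻¹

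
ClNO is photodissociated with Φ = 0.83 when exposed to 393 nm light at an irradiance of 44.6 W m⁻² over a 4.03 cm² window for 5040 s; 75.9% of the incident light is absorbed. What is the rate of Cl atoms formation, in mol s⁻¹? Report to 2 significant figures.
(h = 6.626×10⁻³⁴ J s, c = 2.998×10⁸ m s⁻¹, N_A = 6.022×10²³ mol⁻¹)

3.7×10⁻⁸ mol s⁻¹

Photon energy at 393 nm: hc/λ = (6.626×10⁻³⁴)(2.998×10⁸)/(393×10⁻⁹) = 5.055×10⁻¹⁹ J.
Energy delivered: (44.6 W m⁻²)(4.03×10⁻⁴ m²)(5040 s) = 90.59 J.
Photons incident: 90.59 / 5.055×10⁻¹⁹ = 1.792×10²⁰, i.e. 1.792×10²⁰/6.022×10²³ = 2.976×10⁻⁴ mol.
Photons absorbed: 0.759 × 2.976×10⁻⁴ = 2.259×10⁻⁴ mol.
Product formed: 0.83 × 2.259×10⁻⁴ = 1.875×10⁻⁴ mol.
Rate: 1.875×10⁻⁴ / 5040 s = 3.7×10⁻⁸ mol s⁻¹.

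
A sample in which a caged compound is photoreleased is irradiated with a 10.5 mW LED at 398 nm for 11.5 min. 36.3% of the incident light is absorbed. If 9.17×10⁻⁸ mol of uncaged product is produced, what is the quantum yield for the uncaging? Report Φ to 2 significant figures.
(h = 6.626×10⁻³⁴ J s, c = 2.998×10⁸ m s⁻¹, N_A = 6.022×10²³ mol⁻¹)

Photon energy at 398 nm: hc/λ = (6.626×10⁻³⁴)(2.998×10⁸)/(398×10⁻⁹) = 4.991×10⁻¹⁹ J.
Energy delivered: (10.5 mW)(690 s) = 7.245 J.
Photons incident: 7.245 / 4.991×10⁻¹⁹ = 1.452×10¹⁹, i.e. 1.452×10¹⁹/6.022×10²³ = 2.411×10⁻⁵ mol.
Photons absorbed: 0.363 × 2.411×10⁻⁵ = 8.752×10⁻⁶ mol.
Φ = 9.17×10⁻⁸ mol / 8.752×10⁻⁶ mol photons = 0.010.

Φ = 0.010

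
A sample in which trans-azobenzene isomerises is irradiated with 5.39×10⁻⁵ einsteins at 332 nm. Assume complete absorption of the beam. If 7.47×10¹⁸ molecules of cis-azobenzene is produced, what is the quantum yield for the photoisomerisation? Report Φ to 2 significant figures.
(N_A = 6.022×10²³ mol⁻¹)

Φ = 0.23

Product: 7.47×10¹⁸ / 6.022×10²³ = 1.240×10⁻⁵ mol.
Φ = 1.240×10⁻⁵ mol / 5.39×10⁻⁵ mol photons = 0.23.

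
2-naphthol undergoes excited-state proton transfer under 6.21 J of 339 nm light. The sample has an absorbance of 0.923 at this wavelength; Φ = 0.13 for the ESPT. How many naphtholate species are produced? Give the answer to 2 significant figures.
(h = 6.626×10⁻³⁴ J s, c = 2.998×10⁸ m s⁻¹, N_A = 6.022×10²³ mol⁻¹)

1.2×10¹⁸ species

Photon energy at 339 nm: hc/λ = (6.626×10⁻³⁴)(2.998×10⁸)/(339×10⁻⁹) = 5.860×10⁻¹⁹ J.
Photons incident: 6.21 / 5.860×10⁻¹⁹ = 1.060×10¹⁹, i.e. 1.060×10¹⁹/6.022×10²³ = 1.760×10⁻⁵ mol.
Fraction absorbed: 1 − 10^(−0.923) = 0.8806.
Photons absorbed: 0.8806 × 1.760×10⁻⁵ = 1.550×10⁻⁵ mol.
Product: Φ × n_abs = 0.13 × 1.550×10⁻⁵ = 2.015×10⁻⁶ mol.
As a count: 2.015×10⁻⁶ × 6.022×10²³ = 1.2×10¹⁸.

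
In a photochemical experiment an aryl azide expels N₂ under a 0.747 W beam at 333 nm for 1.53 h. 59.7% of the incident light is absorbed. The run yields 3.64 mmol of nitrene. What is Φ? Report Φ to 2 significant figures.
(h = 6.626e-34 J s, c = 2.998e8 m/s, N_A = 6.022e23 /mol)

Product: 3.64 mmol = 0.00364 mol.
Photon energy at 333 nm: hc/λ = (6.626e-34)(2.998e8)/(333e-9) = 5.965e-19 J.
Energy delivered: (0.747 W)(5508 s) = 4114 J.
Photons incident: 4114 / 5.965e-19 = 6.897e21, i.e. 6.897e21/6.022e23 = 0.01145 mol.
Photons absorbed: 0.597 × 0.01145 = 0.006836 mol.
Φ = 0.00364 mol / 0.006836 mol photons = 0.53.

Φ = 0.53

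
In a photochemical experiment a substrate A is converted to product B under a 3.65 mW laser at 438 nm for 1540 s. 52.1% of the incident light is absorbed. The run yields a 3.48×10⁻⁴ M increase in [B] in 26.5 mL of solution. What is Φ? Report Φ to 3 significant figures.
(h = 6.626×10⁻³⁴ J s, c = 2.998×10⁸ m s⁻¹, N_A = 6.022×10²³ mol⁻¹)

Product: (3.48×10⁻⁴ M)(0.0265 L) = 9.222×10⁻⁶ mol.
Photon energy at 438 nm: hc/λ = (6.626×10⁻³⁴)(2.998×10⁸)/(438×10⁻⁹) = 4.535×10⁻¹⁹ J.
Energy delivered: (3.65 mW)(1540 s) = 5.621 J.
Photons incident: 5.621 / 4.535×10⁻¹⁹ = 1.239×10¹⁹, i.e. 1.239×10¹⁹/6.022×10²³ = 2.057×10⁻⁵ mol.
Photons absorbed: 0.521 × 2.057×10⁻⁵ = 1.072×10⁻⁵ mol.
Φ = 9.222×10⁻⁶ mol / 1.072×10⁻⁵ mol photons = 0.860.

Φ = 0.860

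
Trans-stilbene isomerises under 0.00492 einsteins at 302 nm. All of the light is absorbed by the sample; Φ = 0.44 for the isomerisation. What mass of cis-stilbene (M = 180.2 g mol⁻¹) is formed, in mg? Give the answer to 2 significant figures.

390 mg

Product: Φ × n_abs = 0.44 × 0.00492 = 0.002165 mol.
Mass: 0.002165 × 180.2 = 0.3901 g = 390 mg.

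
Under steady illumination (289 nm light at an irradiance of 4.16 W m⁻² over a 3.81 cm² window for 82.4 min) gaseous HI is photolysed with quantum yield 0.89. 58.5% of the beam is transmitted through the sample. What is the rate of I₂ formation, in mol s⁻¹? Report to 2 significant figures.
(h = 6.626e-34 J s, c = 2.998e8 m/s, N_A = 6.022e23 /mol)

Photon energy at 289 nm: hc/λ = (6.626e-34)(2.998e8)/(289e-9) = 6.874e-19 J.
Energy delivered: (4.16 W m⁻²)(3.81e-4 m²)(4944 s) = 7.836 J.
Photons incident: 7.836 / 6.874e-19 = 1.140e19, i.e. 1.140e19/6.022e23 = 1.893e-5 mol.
Fraction absorbed: 1 − 58.5/100 = 0.4150.
Photons absorbed: 0.4150 × 1.893e-5 = 7.856e-6 mol.
Product formed: 0.89 × 7.856e-6 = 6.992e-6 mol.
Rate: 6.992e-6 / 4944 s = 1.4e-9 mol s⁻¹.

1.4e-9 mol s⁻¹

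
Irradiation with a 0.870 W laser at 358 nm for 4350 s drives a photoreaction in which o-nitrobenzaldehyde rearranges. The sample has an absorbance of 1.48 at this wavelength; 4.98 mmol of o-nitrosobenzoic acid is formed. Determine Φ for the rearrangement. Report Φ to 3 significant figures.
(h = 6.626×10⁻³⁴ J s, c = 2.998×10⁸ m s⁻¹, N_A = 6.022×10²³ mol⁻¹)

Product: 4.98 mmol = 0.00498 mol.
Photon energy at 358 nm: hc/λ = (6.626×10⁻³⁴)(2.998×10⁸)/(358×10⁻⁹) = 5.549×10⁻¹⁹ J.
Energy delivered: (0.870 W)(4350 s) = 3785 J.
Photons incident: 3785 / 5.549×10⁻¹⁹ = 6.821×10²¹, i.e. 6.821×10²¹/6.022×10²³ = 0.01133 mol.
Fraction absorbed: 1 − 10^(−1.48) = 0.9669.
Photons absorbed: 0.9669 × 0.01133 = 0.01095 mol.
Φ = 0.00498 mol / 0.01095 mol photons = 0.455.

Φ = 0.455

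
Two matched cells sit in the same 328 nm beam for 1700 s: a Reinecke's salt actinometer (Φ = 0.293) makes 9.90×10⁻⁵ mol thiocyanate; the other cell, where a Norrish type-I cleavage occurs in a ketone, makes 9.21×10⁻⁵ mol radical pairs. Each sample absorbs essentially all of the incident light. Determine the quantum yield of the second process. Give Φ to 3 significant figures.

Φ = 0.273

Photons absorbed by the actinometer: 9.90×10⁻⁵ / 0.293 = 3.379×10⁻⁴ mol.
Φ(unknown) = 9.21×10⁻⁵ / 3.379×10⁻⁴ = 0.273.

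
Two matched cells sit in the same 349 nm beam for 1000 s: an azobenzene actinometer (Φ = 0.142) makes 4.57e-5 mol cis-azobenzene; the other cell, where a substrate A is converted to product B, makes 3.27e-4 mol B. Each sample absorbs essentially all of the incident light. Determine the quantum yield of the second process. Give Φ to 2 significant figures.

Photons absorbed by the actinometer: 4.57e-5 / 0.142 = 3.218e-4 mol.
Φ(unknown) = 3.27e-4 / 3.218e-4 = 1.0.

Φ = 1.0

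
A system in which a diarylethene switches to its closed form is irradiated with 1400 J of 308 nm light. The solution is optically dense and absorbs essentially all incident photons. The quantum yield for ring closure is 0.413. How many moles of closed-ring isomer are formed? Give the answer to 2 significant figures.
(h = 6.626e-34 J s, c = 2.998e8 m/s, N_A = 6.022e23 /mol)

0.0015 mol

Photon energy at 308 nm: hc/λ = (6.626e-34)(2.998e8)/(308e-9) = 6.450e-19 J.
Photons incident: 1400 / 6.450e-19 = 2.171e21, i.e. 2.171e21/6.022e23 = 0.003605 mol.
Product: Φ × n_abs = 0.413 × 0.003605 = 0.001489 mol.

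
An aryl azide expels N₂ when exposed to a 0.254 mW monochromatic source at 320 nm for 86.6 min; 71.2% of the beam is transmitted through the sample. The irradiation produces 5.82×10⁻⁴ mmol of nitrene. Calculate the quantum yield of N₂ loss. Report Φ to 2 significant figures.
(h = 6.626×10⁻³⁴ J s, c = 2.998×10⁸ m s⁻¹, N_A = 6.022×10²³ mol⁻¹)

Φ = 0.57

Product: 5.82×10⁻⁴ mmol = 5.82×10⁻⁷ mol.
Photon energy at 320 nm: hc/λ = (6.626×10⁻³⁴)(2.998×10⁸)/(320×10⁻⁹) = 6.208×10⁻¹⁹ J.
Energy delivered: (0.254 mW)(5196 s) = 1.320 J.
Photons incident: 1.320 / 6.208×10⁻¹⁹ = 2.126×10¹⁸, i.e. 2.126×10¹⁸/6.022×10²³ = 3.530×10⁻⁶ mol.
Fraction absorbed: 1 − 71.2/100 = 0.2880.
Photons absorbed: 0.2880 × 3.530×10⁻⁶ = 1.017×10⁻⁶ mol.
Φ = 5.82×10⁻⁷ mol / 1.017×10⁻⁶ mol photons = 0.57.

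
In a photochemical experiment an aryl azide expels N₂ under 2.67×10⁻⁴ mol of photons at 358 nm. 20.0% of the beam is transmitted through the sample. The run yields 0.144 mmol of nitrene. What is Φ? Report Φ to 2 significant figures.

Product: 0.144 mmol = 1.44×10⁻⁴ mol.
Fraction absorbed: 1 − 20.0/100 = 0.8000.
Photons absorbed: 0.8000 × 2.67×10⁻⁴ = 2.136×10⁻⁴ mol.
Φ = 1.44×10⁻⁴ mol / 2.136×10⁻⁴ mol photons = 0.67.

Φ = 0.67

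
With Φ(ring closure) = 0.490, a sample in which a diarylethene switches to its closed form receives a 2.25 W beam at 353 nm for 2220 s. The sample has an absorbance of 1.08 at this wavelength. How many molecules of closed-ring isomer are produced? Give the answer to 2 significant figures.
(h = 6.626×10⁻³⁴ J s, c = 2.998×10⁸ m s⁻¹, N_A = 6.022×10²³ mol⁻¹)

Photon energy at 353 nm: hc/λ = (6.626×10⁻³⁴)(2.998×10⁸)/(353×10⁻⁹) = 5.627×10⁻¹⁹ J.
Energy delivered: (2.25 W)(2220 s) = 4995 J.
Photons incident: 4995 / 5.627×10⁻¹⁹ = 8.877×10²¹, i.e. 8.877×10²¹/6.022×10²³ = 0.01474 mol.
Fraction absorbed: 1 − 10^(−1.08) = 0.9168.
Photons absorbed: 0.9168 × 0.01474 = 0.01351 mol.
Product: Φ × n_abs = 0.490 × 0.01351 = 0.006620 mol.
As a count: 0.006620 × 6.022×10²³ = 4.0×10²¹.

4.0×10²¹ molecules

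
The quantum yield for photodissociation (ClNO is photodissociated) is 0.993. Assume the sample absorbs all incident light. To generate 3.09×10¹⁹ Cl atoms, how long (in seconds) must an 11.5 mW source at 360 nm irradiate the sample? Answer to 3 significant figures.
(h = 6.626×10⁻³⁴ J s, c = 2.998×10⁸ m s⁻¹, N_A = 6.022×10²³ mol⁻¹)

t ≈ 1490 s

Product: 3.09×10¹⁹ / 6.022×10²³ = 5.131×10⁻⁵ mol.
Photons that must be absorbed: 5.131×10⁻⁵ / 0.993 = 5.167×10⁻⁵ mol.
Photon energy: hc/λ = 5.518×10⁻¹⁹ J; per mole, 3.323×10⁵ J mol⁻¹.
Energy required: 5.167×10⁻⁵ × 3.323×10⁵ = 17.17 J.
Time: 17.17 J / 0.0115 W = 1490 s.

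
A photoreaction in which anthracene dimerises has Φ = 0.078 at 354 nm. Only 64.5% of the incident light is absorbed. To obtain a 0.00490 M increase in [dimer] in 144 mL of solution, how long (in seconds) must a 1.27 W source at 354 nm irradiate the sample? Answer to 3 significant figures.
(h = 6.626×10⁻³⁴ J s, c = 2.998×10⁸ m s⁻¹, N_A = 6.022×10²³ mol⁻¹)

Product: (0.00490 M)(0.144 L) = 7.056×10⁻⁴ mol.
Photons that must be absorbed: 7.056×10⁻⁴ / 0.078 = 0.009046 mol.
Incident photons needed: 0.009046 / 0.645 = 0.01402 mol.
Photon energy: hc/λ = 5.612×10⁻¹⁹ J; per mole, 3.380×10⁵ J mol⁻¹.
Energy required: 0.01402 × 3.380×10⁵ = 4739 J.
Time: 4739 J / 1.27 W = 3730 s.

t ≈ 3730 s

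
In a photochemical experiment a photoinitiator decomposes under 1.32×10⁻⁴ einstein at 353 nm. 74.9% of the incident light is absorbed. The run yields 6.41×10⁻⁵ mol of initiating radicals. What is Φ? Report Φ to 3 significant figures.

Photons absorbed: 0.749 × 1.32×10⁻⁴ = 9.887×10⁻⁵ mol.
Φ = 6.41×10⁻⁵ mol / 9.887×10⁻⁵ mol photons = 0.648.

Φ = 0.648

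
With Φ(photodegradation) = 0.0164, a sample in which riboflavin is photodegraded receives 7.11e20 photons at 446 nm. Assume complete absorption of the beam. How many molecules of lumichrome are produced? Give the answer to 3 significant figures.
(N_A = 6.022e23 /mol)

Moles of photons: 7.11e20 / 6.022e23 = 0.001181 mol.
Product: Φ × n_abs = 0.0164 × 0.001181 = 1.937e-5 mol.
As a count: 1.937e-5 × 6.022e23 = 1.17e19.

1.17e19 molecules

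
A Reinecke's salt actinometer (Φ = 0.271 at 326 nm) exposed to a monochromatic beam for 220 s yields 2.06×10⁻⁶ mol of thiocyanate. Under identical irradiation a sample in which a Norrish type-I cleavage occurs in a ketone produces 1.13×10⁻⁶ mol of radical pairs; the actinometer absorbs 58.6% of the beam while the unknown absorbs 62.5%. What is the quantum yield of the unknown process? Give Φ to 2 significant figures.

Photons absorbed by the actinometer: 2.06×10⁻⁶ / 0.271 = 7.601×10⁻⁶ mol.
Incident flux: 7.601×10⁻⁶ / 0.586 = 1.297×10⁻⁵ einstein.
Absorbed by unknown: 0.625 × 1.297×10⁻⁵ = 8.106×10⁻⁶ mol.
Φ(unknown) = 1.13×10⁻⁶ / 8.106×10⁻⁶ = 0.14.

Φ = 0.14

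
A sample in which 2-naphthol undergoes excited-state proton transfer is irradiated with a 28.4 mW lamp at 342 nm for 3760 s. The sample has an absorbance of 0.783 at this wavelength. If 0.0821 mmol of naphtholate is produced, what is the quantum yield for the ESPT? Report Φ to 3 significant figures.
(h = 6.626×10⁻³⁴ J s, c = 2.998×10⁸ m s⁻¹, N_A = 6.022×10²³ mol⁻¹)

Φ = 0.322

Product: 0.0821 mmol = 8.21×10⁻⁵ mol.
Photon energy at 342 nm: hc/λ = (6.626×10⁻³⁴)(2.998×10⁸)/(342×10⁻⁹) = 5.808×10⁻¹⁹ J.
Energy delivered: (28.4 mW)(3760 s) = 106.8 J.
Photons incident: 106.8 / 5.808×10⁻¹⁹ = 1.839×10²⁰, i.e. 1.839×10²⁰/6.022×10²³ = 3.054×10⁻⁴ mol.
Fraction absorbed: 1 − 10^(−0.783) = 0.8352.
Photons absorbed: 0.8352 × 3.054×10⁻⁴ = 2.551×10⁻⁴ mol.
Φ = 8.21×10⁻⁵ mol / 2.551×10⁻⁴ mol photons = 0.322.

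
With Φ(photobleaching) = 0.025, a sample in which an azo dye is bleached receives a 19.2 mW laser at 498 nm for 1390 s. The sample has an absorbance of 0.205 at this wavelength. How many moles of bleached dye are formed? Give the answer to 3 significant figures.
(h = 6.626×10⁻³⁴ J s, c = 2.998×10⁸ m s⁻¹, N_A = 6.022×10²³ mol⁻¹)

1.05×10⁻⁶ mol

Photon energy at 498 nm: hc/λ = (6.626×10⁻³⁴)(2.998×10⁸)/(498×10⁻⁹) = 3.989×10⁻¹⁹ J.
Energy delivered: (19.2 mW)(1390 s) = 26.69 J.
Photons incident: 26.69 / 3.989×10⁻¹⁹ = 6.691×10¹⁹, i.e. 6.691×10¹⁹/6.022×10²³ = 1.111×10⁻⁴ mol.
Fraction absorbed: 1 − 10^(−0.205) = 0.3763.
Photons absorbed: 0.3763 × 1.111×10⁻⁴ = 4.181×10⁻⁵ mol.
Product: Φ × n_abs = 0.025 × 4.181×10⁻⁵ = 1.045×10⁻⁶ mol.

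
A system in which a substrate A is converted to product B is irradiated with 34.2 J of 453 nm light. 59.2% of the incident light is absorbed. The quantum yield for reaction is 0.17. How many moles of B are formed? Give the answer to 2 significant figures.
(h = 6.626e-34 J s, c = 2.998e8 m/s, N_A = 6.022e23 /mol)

Photon energy at 453 nm: hc/λ = (6.626e-34)(2.998e8)/(453e-9) = 4.385e-19 J.
Photons incident: 34.2 / 4.385e-19 = 7.799e19, i.e. 7.799e19/6.022e23 = 1.295e-4 mol.
Photons absorbed: 0.592 × 1.295e-4 = 7.666e-5 mol.
Product: Φ × n_abs = 0.17 × 7.666e-5 = 1.303e-5 mol.

1.3e-5 mol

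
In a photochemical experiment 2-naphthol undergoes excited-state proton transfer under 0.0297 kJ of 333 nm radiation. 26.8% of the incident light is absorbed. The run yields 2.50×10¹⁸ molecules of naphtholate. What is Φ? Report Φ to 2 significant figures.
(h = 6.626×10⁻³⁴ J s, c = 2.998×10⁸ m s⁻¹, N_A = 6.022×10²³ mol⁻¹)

Product: 2.50×10¹⁸ / 6.022×10²³ = 4.151×10⁻⁶ mol.
Photon energy at 333 nm: hc/λ = (6.626×10⁻³⁴)(2.998×10⁸)/(333×10⁻⁹) = 5.965×10⁻¹⁹ J.
Incident energy: 0.0297 kJ = 29.7 J.
Photons incident: 29.7 / 5.965×10⁻¹⁹ = 4.979×10¹⁹, i.e. 4.979×10¹⁹/6.022×10²³ = 8.268×10⁻⁵ mol.
Photons absorbed: 0.268 × 8.268×10⁻⁵ = 2.216×10⁻⁵ mol.
Φ = 4.151×10⁻⁶ mol / 2.216×10⁻⁵ mol photons = 0.19.

Φ = 0.19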